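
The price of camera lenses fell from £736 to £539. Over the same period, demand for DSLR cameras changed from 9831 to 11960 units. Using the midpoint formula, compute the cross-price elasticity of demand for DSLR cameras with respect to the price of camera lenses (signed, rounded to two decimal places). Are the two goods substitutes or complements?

-0.63; complements

%ΔQ_{DSLR cameras} = (11960 − 9831)/avg = 2129/10895.5 = 0.195401…
%ΔP_{camera lenses} = (539 − 736)/avg = -197/637.5 = -0.309019…
E_cross = (2129/10895.5) / (-197/637.5) = -0.6323…
E_cross < 0 ⇒ the goods are complements.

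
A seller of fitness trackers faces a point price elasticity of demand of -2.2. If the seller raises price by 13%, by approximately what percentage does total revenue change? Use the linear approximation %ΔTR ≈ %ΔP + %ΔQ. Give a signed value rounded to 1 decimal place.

%ΔQ ≈ Ed × %ΔP = (-2.2) × (+13%) = -28.6000%
%ΔTR ≈ %ΔP + %ΔQ = (+13%) + (-28.6000%) = -15.6000%

-15.6%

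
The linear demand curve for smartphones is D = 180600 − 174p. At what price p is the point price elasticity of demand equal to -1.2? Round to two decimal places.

566.14

Ed = −174p/(180600 − 174p). Set this equal to -1.2:
174p = 1.2·(180600 − 174p) ⇒ 174p(1 + 1.2) = 1.2·180600
p = 1.2·180600 / (174·2.2) = 566.1442…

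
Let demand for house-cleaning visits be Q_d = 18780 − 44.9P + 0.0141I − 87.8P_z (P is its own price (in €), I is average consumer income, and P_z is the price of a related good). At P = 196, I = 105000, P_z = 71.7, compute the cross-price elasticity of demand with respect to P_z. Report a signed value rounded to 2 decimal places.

-1.22

At the given values, Q_d = 18780 − 44.9(196) + 0.0141(105000) − 87.8(71.7) = 5164.84.
∂Q_d/∂P_z = -87.8.
E = (-87.8) × (71.7/5164.84) = -1.2188…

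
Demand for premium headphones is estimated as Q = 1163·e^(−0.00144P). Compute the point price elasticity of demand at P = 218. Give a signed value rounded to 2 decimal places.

-0.31

dQ/dP = −0.00144·Q = -1.22351. At P = 218, Q = 849.662.
Ed = (dQ/dP)·(P/Q) = (-1.22351) × (218/849.662) = -0.3139…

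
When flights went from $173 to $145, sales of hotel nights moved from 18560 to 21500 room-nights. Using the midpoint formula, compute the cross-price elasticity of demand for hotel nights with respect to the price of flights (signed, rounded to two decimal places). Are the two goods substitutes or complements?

-0.83; complements

%ΔQ_{hotel nights} = (21500 − 18560)/avg = 2940/20030 = 0.146779…
%ΔP_{flights} = (145 − 173)/avg = -28/159 = -0.176100…
E_cross = (2940/20030) / (-28/159) = -0.8334…
E_cross < 0 ⇒ the goods are complements.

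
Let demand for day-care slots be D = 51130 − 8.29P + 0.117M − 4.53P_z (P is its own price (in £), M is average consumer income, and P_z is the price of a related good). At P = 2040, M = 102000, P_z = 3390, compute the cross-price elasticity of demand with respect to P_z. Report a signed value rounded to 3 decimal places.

-0.499

At the given values, D = 51130 − 8.29(2040) + 0.117(102000) − 4.53(3390) = 30795.7.
∂D/∂P_z = -4.53.
E = (-4.53) × (3390/30795.7) = -0.49866…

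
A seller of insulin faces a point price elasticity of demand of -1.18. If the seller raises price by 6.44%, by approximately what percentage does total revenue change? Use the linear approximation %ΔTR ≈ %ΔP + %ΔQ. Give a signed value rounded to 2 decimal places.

-1.16%

%ΔQ ≈ Ed × %ΔP = (-1.18) × (+6.44%) = -7.5992%
%ΔTR ≈ %ΔP + %ΔQ = (+6.44%) + (-7.5992%) = -1.1592%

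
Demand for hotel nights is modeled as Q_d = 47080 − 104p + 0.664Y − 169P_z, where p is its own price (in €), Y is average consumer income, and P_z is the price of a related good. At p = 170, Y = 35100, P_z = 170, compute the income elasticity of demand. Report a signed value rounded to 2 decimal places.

At the given values, Q_d = 47080 − 104(170) + 0.664(35100) − 169(170) = 23976.4.
∂Q_d/∂Y = 0.664.
E = (0.664) × (35100/23976.4) = 0.9720…

0.97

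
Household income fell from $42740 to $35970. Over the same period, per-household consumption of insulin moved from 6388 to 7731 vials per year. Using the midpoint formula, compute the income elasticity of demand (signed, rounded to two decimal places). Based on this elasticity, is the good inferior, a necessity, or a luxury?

-1.11; inferior

%ΔQ = (7731 − 6388)/[( 6388 + 7731)/2] = 1343/7059.5 = 0.190240…
%ΔIncome = (35970 − 42740)/[( 42740 + 35970)/2] = -6770/39355 = -0.172023…
E_income = (1343/7059.5) / (-6770/39355) = -1.1058…
E_income < 0 ⇒ inferior good.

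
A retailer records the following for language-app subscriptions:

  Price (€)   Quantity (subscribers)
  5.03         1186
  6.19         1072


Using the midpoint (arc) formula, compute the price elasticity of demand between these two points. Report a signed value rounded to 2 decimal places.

%ΔQ = (1072 − 1186) / [(1186 + 1072)/2] = -114/1129 = -0.100974…
%ΔP = (6.19 − 5.03) / [(5.03 + 6.19)/2] = 1.16/5.61 = 0.206773…
Arc Ed = %ΔQ / %ΔP = (-114/1129) / (1.16/5.61) = -0.4883…

-0.49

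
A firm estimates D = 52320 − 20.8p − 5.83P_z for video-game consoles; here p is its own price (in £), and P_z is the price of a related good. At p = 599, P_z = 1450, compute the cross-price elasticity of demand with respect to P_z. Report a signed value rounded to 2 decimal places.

At the given values, D = 52320 − 20.8(599) − 5.83(1450) = 31407.3.
∂D/∂P_z = -5.83.
E = (-5.83) × (1450/31407.3) = -0.2691…

-0.27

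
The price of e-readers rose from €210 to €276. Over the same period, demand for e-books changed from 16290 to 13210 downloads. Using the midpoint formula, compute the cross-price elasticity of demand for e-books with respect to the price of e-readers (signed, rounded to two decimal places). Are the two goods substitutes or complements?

-0.77; complements

%ΔQ_{e-books} = (13210 − 16290)/avg = -3080/14750 = -0.208813…
%ΔP_{e-readers} = (276 − 210)/avg = 66/243 = 0.271604…
E_cross = (-3080/14750) / (66/243) = -0.7688…
E_cross < 0 ⇒ the goods are complements.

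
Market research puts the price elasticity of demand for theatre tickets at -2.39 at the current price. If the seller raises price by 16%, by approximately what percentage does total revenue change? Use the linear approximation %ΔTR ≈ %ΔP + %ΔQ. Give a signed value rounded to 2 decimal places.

%ΔQ ≈ Ed × %ΔP = (-2.39) × (+16%) = -38.2400%
%ΔTR ≈ %ΔP + %ΔQ = (+16%) + (-38.2400%) = -22.2400%

-22.24%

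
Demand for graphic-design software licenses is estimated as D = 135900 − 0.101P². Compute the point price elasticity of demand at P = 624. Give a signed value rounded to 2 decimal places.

dD/dP = −2·0.101·P = -126.048. At P = 624, D = 96573.024.
Ed = (dD/dP)·(P/D) = (-126.048) × (624/96573.024) = -0.8144…

-0.81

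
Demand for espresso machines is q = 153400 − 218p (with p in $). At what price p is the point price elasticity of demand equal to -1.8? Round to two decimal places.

452.36

Ed = −218p/(153400 − 218p). Set this equal to -1.8:
218p = 1.8·(153400 − 218p) ⇒ 218p(1 + 1.8) = 1.8·153400
p = 1.8·153400 / (218·2.8) = 452.3591…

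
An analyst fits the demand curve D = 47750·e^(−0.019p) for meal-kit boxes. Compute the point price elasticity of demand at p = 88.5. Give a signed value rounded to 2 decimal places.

dD/dp = −0.019·D = -168.834. At p = 88.5, D = 8886.02.
Ed = (dD/dp)·(p/D) = (-168.834) × (88.5/8886.02) = -1.6815

-1.68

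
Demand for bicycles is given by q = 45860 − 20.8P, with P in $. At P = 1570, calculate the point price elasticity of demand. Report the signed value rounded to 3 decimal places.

dq/dP = −20.8. At P = 1570, q = 45860 − 20.8(1570) = 13204.
Ed = (dq/dP)·(P/q) = −20.8 × (1570/13204) = -2.47318…

-2.473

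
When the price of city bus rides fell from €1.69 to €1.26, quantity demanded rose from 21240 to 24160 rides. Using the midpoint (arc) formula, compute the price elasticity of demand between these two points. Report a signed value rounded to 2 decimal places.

-0.44

%ΔQ = (24160 − 21240) / [(21240 + 24160)/2] = 2920/22700 = 0.128634…
%ΔP = (1.26 − 1.69) / [(1.69 + 1.26)/2] = -0.43/1.475 = -0.291525…
Arc Ed = %ΔQ / %ΔP = (2920/22700) / (-0.43/1.475) = -0.4412…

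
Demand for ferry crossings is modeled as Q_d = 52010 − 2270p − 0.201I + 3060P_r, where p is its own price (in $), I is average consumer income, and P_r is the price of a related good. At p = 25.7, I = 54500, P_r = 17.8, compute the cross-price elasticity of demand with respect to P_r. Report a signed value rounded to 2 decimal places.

At the given values, Q_d = 52010 − 2270(25.7) − 0.201(54500) + 3060(17.8) = 37184.5.
∂Q_d/∂P_r = 3060.
E = (3060) × (17.8/37184.5) = 1.4648…

1.46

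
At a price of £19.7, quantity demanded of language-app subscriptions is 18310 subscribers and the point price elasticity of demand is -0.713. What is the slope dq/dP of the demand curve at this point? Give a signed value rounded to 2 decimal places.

-662.69

Ed = (dq/dP)·(P/q) ⇒ dq/dP = Ed·q/P = (-0.713)·18310/19.7 = -662.6918…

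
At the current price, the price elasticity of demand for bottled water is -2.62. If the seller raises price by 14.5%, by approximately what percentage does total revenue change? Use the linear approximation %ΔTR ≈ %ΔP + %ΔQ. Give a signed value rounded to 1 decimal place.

%ΔQ ≈ Ed × %ΔP = (-2.62) × (+14.5%) = -37.9900%
%ΔTR ≈ %ΔP + %ΔQ = (+14.5%) + (-37.9900%) = -23.4900%

-23.5%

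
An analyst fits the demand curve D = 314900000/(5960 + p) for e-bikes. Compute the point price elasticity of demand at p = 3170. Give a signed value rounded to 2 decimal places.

-0.35

dD/dp = −314900000/(5960 + p)² = -3.77773. At p = 3170, D = 34490.7.
Ed = (dD/dp)·(p/D) = (-3.77773) × (3170/34490.7) = -0.3472…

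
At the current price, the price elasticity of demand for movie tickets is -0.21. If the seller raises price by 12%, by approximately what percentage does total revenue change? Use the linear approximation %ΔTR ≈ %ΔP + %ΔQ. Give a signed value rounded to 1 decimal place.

+9.5%

%ΔQ ≈ Ed × %ΔP = (-0.21) × (+12%) = -2.5200%
%ΔTR ≈ %ΔP + %ΔQ = (+12%) + (-2.5200%) = +9.4800%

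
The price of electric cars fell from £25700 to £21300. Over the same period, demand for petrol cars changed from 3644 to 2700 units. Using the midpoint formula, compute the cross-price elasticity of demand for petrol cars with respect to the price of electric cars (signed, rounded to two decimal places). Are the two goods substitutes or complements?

%ΔQ_{petrol cars} = (2700 − 3644)/avg = -944/3172 = -0.297604…
%ΔP_{electric cars} = (21300 − 25700)/avg = -4400/23500 = -0.187234…
E_cross = (-944/3172) / (-4400/23500) = 1.5894…
E_cross > 0 ⇒ the goods are substitutes.

1.59; substitutes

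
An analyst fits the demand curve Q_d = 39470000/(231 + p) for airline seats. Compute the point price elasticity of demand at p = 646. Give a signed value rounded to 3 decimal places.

dQ_d/dp = −39470000/(231 + p)² = -51.3178. At p = 646, Q_d = 45005.7.
Ed = (dQ_d/dp)·(p/Q_d) = (-51.3178) × (646/45005.7) = -0.73660…

-0.737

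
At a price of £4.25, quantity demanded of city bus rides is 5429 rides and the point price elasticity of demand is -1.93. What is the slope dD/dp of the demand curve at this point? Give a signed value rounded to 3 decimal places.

Ed = (dD/dp)·(p/D) ⇒ dD/dp = Ed·D/p = (-1.93)·5429/4.25 = -2465.40470…

-2465.405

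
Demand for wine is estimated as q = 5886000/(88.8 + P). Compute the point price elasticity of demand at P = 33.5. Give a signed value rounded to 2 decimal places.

dq/dP = −5886000/(88.8 + P)² = -393.52. At P = 33.5, q = 48127.6.
Ed = (dq/dP)·(P/q) = (-393.52) × (33.5/48127.6) = -0.2739…

-0.27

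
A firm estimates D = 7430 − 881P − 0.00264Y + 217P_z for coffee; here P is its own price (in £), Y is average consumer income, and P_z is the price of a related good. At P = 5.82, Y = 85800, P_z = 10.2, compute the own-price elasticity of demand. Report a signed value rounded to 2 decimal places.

At the given values, D = 7430 − 881(5.82) − 0.00264(85800) + 217(10.2) = 4289.468.
∂D/∂P = −881.
E = (-881) × (5.82/4289.468) = -1.1953…

-1.20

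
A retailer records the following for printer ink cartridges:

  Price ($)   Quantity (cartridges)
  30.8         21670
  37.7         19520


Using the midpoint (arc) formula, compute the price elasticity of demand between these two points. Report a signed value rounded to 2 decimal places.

%ΔQ = (19520 − 21670) / [(21670 + 19520)/2] = -2150/20595 = -0.104394…
%ΔP = (37.7 − 30.8) / [(30.8 + 37.7)/2] = 6.9/34.25 = 0.201459…
Arc Ed = %ΔQ / %ΔP = (-2150/20595) / (6.9/34.25) = -0.5181…

-0.52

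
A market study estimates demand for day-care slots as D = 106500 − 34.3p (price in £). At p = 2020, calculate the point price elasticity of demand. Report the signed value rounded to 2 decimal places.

-1.86

dD/dp = −34.3. At p = 2020, D = 106500 − 34.3(2020) = 37214.
Ed = (dD/dp)·(p/D) = −34.3 × (2020/37214) = -1.8618…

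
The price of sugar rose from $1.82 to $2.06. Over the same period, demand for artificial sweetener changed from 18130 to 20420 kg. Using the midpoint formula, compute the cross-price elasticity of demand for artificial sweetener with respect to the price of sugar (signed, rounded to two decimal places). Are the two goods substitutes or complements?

%ΔQ_{artificial sweetener} = (20420 − 18130)/avg = 2290/19275 = 0.118806…
%ΔP_{sugar} = (2.06 − 1.82)/avg = 0.24/1.94 = 0.123711…
E_cross = (2290/19275) / (0.24/1.94) = 0.9603…
E_cross > 0 ⇒ the goods are substitutes.

0.96; substitutes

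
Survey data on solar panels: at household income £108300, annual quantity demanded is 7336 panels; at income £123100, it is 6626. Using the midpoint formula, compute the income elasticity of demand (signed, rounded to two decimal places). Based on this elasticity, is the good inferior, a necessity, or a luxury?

-0.80; inferior

%ΔQ = (6626 − 7336)/[( 7336 + 6626)/2] = -710/6981 = -0.101704…
%ΔIncome = (123100 − 108300)/[( 108300 + 123100)/2] = 14800/115700 = 0.127917…
E_income = (-710/6981) / (14800/115700) = -0.7950…
E_income < 0 ⇒ inferior good.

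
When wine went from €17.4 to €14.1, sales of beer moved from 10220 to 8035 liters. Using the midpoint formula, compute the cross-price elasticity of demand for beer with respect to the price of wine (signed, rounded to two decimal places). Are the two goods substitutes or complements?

1.14; substitutes

%ΔQ_{beer} = (8035 − 10220)/avg = -2185/9127.5 = -0.239386…
%ΔP_{wine} = (14.1 − 17.4)/avg = -3.3/15.75 = -0.209523…
E_cross = (-2185/9127.5) / (-3.3/15.75) = 1.1425…
E_cross > 0 ⇒ the goods are substitutes.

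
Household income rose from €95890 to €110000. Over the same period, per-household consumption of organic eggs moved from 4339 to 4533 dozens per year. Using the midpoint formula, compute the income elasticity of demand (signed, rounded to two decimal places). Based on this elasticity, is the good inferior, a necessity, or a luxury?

%ΔQ = (4533 − 4339)/[( 4339 + 4533)/2] = 194/4436 = 0.043733…
%ΔIncome = (110000 − 95890)/[( 95890 + 110000)/2] = 14110/102945 = 0.137063…
E_income = (194/4436) / (14110/102945) = 0.3190…
0 < E_income < 1 ⇒ normal good, necessity.

0.32; necessity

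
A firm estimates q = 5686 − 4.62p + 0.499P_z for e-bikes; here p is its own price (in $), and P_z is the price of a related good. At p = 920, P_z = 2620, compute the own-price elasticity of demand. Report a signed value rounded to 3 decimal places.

-1.550

At the given values, q = 5686 − 4.62(920) + 0.499(2620) = 2742.98.
∂q/∂p = −4.62.
E = (-4.62) × (920/2742.98) = -1.54955…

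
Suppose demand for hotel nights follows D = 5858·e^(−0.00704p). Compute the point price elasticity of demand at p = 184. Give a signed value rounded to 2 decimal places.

dD/dp = −0.00704·D = -11.2916. At p = 184, D = 1603.92.
Ed = (dD/dp)·(p/D) = (-11.2916) × (184/1603.92) = -1.2953…

-1.30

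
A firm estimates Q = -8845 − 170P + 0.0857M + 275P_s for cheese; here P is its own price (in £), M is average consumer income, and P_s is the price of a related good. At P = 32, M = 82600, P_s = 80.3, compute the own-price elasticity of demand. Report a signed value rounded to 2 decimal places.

-0.37

At the given values, Q = -8845 − 170(32) + 0.0857(82600) + 275(80.3) = 14876.32.
∂Q/∂P = −170.
E = (-170) × (32/14876.32) = -0.3656…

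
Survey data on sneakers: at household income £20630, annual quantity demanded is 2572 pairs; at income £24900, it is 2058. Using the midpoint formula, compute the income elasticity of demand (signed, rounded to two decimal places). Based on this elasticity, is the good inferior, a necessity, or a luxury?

%ΔQ = (2058 − 2572)/[( 2572 + 2058)/2] = -514/2315 = -0.222030…
%ΔIncome = (24900 − 20630)/[( 20630 + 24900)/2] = 4270/22765 = 0.187568…
E_income = (-514/2315) / (4270/22765) = -1.1837…
E_income < 0 ⇒ inferior good.

-1.18; inferior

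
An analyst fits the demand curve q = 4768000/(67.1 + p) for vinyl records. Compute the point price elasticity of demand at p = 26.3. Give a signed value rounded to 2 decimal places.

-0.28

dq/dp = −4768000/(67.1 + p)² = -546.566. At p = 26.3, q = 51049.3.
Ed = (dq/dp)·(p/q) = (-546.566) × (26.3/51049.3) = -0.2815…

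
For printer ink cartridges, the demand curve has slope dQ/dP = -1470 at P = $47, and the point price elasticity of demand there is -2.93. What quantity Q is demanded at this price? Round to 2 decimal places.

Ed = (dQ/dP)·(P/Q) ⇒ Q = (dQ/dP)·P/Ed = (-1470)·47/(-2.93) = 23580.2047…

23580.20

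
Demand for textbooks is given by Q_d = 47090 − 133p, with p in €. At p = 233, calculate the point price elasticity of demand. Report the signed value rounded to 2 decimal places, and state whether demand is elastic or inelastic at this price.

dQ_d/dp = −133. At p = 233, Q_d = 47090 − 133(233) = 16101.
Ed = (dQ_d/dp)·(p/Q_d) = −133 × (233/16101) = -1.9246…
|Ed| = 1.92 > 1, so demand is elastic.

-1.92; elastic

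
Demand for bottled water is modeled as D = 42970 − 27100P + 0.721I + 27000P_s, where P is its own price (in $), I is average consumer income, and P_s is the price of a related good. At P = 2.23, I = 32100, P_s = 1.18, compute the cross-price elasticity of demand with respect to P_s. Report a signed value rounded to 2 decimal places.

0.85

At the given values, D = 42970 − 27100(2.23) + 0.721(32100) + 27000(1.18) = 37541.1.
∂D/∂P_s = 27000.
E = (27000) × (1.18/37541.1) = 0.8486…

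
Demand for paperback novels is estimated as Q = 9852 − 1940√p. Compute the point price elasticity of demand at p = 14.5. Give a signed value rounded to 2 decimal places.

dQ/dp = −1940/(2√p) = -254.734. At p = 14.5, Q = 2464.7.
Ed = (dQ/dp)·(p/Q) = (-254.734) × (14.5/2464.7) = -1.4986…

-1.50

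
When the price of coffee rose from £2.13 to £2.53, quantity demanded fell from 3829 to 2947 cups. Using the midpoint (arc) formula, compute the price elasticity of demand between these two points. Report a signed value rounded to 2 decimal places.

-1.52

%ΔQ = (2947 − 3829) / [(3829 + 2947)/2] = -882/3388 = -0.260330…
%ΔP = (2.53 − 2.13) / [(2.13 + 2.53)/2] = 0.4/2.33 = 0.171673…
Arc Ed = %ΔQ / %ΔP = (-882/3388) / (0.4/2.33) = -1.5164…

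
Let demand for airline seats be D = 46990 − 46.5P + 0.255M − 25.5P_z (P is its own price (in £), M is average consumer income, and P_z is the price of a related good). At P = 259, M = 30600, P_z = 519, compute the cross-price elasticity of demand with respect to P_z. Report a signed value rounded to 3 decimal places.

At the given values, D = 46990 − 46.5(259) + 0.255(30600) − 25.5(519) = 29515.
∂D/∂P_z = -25.5.
E = (-25.5) × (519/29515) = -0.44839…

-0.448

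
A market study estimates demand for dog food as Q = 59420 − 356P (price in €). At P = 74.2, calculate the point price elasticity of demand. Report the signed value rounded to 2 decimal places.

-0.80

dQ/dP = −356. At P = 74.2, Q = 59420 − 356(74.2) = 33004.8.
Ed = (dQ/dP)·(P/Q) = −356 × (74.2/33004.8) = -0.8003…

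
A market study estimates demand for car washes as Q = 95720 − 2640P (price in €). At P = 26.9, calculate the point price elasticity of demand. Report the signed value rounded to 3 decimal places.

-2.875

dQ/dP = −2640. At P = 26.9, Q = 95720 − 2640(26.9) = 24704.
Ed = (dQ/dP)·(P/Q) = −2640 × (26.9/24704) = -2.87467…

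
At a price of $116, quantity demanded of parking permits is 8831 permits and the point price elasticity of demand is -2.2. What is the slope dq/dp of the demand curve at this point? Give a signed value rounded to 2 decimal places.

-167.48

Ed = (dq/dp)·(p/q) ⇒ dq/dp = Ed·q/p = (-2.2)·8831/116 = -167.4844…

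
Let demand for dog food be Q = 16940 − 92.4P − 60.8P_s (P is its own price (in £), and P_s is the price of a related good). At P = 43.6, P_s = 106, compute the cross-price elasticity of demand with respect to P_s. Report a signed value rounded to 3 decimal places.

-0.997

At the given values, Q = 16940 − 92.4(43.6) − 60.8(106) = 6466.56.
∂Q/∂P_s = -60.8.
E = (-60.8) × (106/6466.56) = -0.99663…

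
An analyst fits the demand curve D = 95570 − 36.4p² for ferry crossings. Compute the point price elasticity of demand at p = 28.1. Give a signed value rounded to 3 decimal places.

dD/dp = −2·36.4·p = -2045.68. At p = 28.1, D = 66828.196.
Ed = (dD/dp)·(p/D) = (-2045.68) × (28.1/66828.196) = -0.86016…

-0.860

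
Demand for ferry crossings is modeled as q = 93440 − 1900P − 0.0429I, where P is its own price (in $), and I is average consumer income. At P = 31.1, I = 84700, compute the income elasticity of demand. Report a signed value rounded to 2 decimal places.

-0.12

At the given values, q = 93440 − 1900(31.1) − 0.0429(84700) = 30716.37.
∂q/∂I = -0.0429.
E = (-0.0429) × (84700/30716.37) = -0.1182…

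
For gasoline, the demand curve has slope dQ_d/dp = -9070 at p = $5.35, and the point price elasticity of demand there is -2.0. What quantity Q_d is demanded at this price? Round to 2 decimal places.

Ed = (dQ_d/dp)·(p/Q_d) ⇒ Q_d = (dQ_d/dp)·p/Ed = (-9070)·5.35/(-2.0) = 24262.25

24262.25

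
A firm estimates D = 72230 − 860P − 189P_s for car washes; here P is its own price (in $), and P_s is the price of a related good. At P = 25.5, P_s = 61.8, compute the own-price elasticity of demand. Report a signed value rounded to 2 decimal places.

-0.57

At the given values, D = 72230 − 860(25.5) − 189(61.8) = 38619.8.
∂D/∂P = −860.
E = (-860) × (25.5/38619.8) = -0.5678…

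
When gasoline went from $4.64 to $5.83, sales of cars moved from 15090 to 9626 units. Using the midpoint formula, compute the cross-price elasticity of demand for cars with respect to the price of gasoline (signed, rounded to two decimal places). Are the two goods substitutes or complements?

%ΔQ_{cars} = (9626 − 15090)/avg = -5464/12358 = -0.442142…
%ΔP_{gasoline} = (5.83 − 4.64)/avg = 1.19/5.235 = 0.227316…
E_cross = (-5464/12358) / (1.19/5.235) = -1.9450…
E_cross < 0 ⇒ the goods are complements.

-1.95; complements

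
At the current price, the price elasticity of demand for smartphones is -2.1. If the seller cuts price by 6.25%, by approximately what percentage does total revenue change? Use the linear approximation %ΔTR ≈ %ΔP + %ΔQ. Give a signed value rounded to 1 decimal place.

%ΔQ ≈ Ed × %ΔP = (-2.1) × (-6.25%) = +13.1250%
%ΔTR ≈ %ΔP + %ΔQ = (-6.25%) + (+13.1250%) = +6.8750%

+6.9%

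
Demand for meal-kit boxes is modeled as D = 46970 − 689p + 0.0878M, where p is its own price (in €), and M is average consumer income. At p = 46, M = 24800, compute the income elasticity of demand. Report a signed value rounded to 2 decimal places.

0.12

At the given values, D = 46970 − 689(46) + 0.0878(24800) = 17453.44.
∂D/∂M = 0.0878.
E = (0.0878) × (24800/17453.44) = 0.1247…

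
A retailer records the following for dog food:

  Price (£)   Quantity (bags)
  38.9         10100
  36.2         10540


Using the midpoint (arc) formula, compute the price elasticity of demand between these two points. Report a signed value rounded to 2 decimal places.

-0.59

%ΔQ = (10540 − 10100) / [(10100 + 10540)/2] = 440/10320 = 0.042635…
%ΔP = (36.2 − 38.9) / [(38.9 + 36.2)/2] = -2.7/37.55 = -0.071904…
Arc Ed = %ΔQ / %ΔP = (440/10320) / (-2.7/37.55) = -0.5929…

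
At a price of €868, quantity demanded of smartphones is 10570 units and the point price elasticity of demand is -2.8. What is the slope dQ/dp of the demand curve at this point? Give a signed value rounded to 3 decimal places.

Ed = (dQ/dp)·(p/Q) ⇒ dQ/dp = Ed·Q/p = (-2.8)·10570/868 = -34.09677…

-34.097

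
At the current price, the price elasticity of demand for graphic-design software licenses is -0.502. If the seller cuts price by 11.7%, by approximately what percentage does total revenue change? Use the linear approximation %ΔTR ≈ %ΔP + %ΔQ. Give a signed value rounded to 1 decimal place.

-5.8%

%ΔQ ≈ Ed × %ΔP = (-0.502) × (-11.7%) = +5.8734%
%ΔTR ≈ %ΔP + %ΔQ = (-11.7%) + (+5.8734%) = -5.8266%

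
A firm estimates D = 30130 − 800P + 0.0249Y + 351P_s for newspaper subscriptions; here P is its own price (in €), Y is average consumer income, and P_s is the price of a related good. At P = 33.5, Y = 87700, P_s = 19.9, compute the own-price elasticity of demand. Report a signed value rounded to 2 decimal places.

-2.14

At the given values, D = 30130 − 800(33.5) + 0.0249(87700) + 351(19.9) = 12498.63.
∂D/∂P = −800.
E = (-800) × (33.5/12498.63) = -2.1442…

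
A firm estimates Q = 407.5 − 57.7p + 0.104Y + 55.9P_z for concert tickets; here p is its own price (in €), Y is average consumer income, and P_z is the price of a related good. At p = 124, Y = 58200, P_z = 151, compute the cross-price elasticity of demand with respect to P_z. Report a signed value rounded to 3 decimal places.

At the given values, Q = 407.5 − 57.7(124) + 0.104(58200) + 55.9(151) = 7746.4.
∂Q/∂P_z = 55.9.
E = (55.9) × (151/7746.4) = 1.08965…

1.090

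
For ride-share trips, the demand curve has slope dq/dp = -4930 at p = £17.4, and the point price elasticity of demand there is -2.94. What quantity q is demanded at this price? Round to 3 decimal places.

Ed = (dq/dp)·(p/q) ⇒ q = (dq/dp)·p/Ed = (-4930)·17.4/(-2.94) = 29177.55102…

29177.551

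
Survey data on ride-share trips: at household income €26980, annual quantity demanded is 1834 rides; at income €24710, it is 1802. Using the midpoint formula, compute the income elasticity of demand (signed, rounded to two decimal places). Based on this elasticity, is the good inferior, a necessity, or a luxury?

%ΔQ = (1802 − 1834)/[( 1834 + 1802)/2] = -32/1818 = -0.017601…
%ΔIncome = (24710 − 26980)/[( 26980 + 24710)/2] = -2270/25845 = -0.087831…
E_income = (-32/1818) / (-2270/25845) = 0.2004…
0 < E_income < 1 ⇒ normal good, necessity.

0.20; necessity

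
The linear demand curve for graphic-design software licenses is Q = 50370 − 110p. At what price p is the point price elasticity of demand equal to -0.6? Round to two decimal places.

Ed = −110p/(50370 − 110p). Set this equal to -0.6:
110p = 0.6·(50370 − 110p) ⇒ 110p(1 + 0.6) = 0.6·50370
p = 0.6·50370 / (110·1.6) = 171.7159…

171.72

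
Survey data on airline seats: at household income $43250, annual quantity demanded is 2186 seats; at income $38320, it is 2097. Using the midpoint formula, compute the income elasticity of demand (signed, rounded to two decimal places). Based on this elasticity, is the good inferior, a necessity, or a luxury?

0.34; necessity

%ΔQ = (2097 − 2186)/[( 2186 + 2097)/2] = -89/2141.5 = -0.041559…
%ΔIncome = (38320 − 43250)/[( 43250 + 38320)/2] = -4930/40785 = -0.120877…
E_income = (-89/2141.5) / (-4930/40785) = 0.3438…
0 < E_income < 1 ⇒ normal good, necessity.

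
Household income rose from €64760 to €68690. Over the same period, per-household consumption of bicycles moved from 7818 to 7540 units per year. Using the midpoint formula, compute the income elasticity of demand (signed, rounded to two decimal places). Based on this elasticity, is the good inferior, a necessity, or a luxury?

-0.61; inferior

%ΔQ = (7540 − 7818)/[( 7818 + 7540)/2] = -278/7679 = -0.036202…
%ΔIncome = (68690 − 64760)/[( 64760 + 68690)/2] = 3930/66725 = 0.058898…
E_income = (-278/7679) / (3930/66725) = -0.6146…
E_income < 0 ⇒ inferior good.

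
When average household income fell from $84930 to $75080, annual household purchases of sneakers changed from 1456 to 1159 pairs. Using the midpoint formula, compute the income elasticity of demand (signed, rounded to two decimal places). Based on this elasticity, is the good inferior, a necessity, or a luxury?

%ΔQ = (1159 − 1456)/[( 1456 + 1159)/2] = -297/1307.5 = -0.227151…
%ΔIncome = (75080 − 84930)/[( 84930 + 75080)/2] = -9850/80005 = -0.123117…
E_income = (-297/1307.5) / (-9850/80005) = 1.8449…
E_income > 1 ⇒ normal good, luxury.

1.84; luxury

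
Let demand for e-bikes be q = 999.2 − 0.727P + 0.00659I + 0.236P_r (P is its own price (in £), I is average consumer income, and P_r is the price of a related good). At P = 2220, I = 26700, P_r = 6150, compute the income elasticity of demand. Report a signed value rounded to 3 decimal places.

At the given values, q = 999.2 − 0.727(2220) + 0.00659(26700) + 0.236(6150) = 1012.613.
∂q/∂I = 0.00659.
E = (0.00659) × (26700/1012.613) = 0.17376…

0.174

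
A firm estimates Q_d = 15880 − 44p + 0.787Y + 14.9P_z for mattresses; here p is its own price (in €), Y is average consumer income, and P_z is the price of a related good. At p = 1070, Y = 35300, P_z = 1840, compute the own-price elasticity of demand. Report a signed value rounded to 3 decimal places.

-1.962

At the given values, Q_d = 15880 − 44(1070) + 0.787(35300) + 14.9(1840) = 23997.1.
∂Q_d/∂p = −44.
E = (-44) × (1070/23997.1) = -1.96190…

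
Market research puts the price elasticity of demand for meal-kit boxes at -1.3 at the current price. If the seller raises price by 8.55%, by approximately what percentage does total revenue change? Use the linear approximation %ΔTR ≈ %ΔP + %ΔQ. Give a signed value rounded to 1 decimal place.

-2.6%

%ΔQ ≈ Ed × %ΔP = (-1.3) × (+8.55%) = -11.1150%
%ΔTR ≈ %ΔP + %ΔQ = (+8.55%) + (-11.1150%) = -2.5650%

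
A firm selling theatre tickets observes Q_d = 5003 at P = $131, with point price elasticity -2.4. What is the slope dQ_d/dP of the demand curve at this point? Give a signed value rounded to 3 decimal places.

Ed = (dQ_d/dP)·(P/Q_d) ⇒ dQ_d/dP = Ed·Q_d/P = (-2.4)·5003/131 = -91.65801…

-91.658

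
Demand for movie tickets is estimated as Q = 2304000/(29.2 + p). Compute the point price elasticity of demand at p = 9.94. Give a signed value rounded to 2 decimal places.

dQ/dp = −2304000/(29.2 + p)² = -1503.98. At p = 9.94, Q = 58865.6.
Ed = (dQ/dp)·(p/Q) = (-1503.98) × (9.94/58865.6) = -0.2539…

-0.25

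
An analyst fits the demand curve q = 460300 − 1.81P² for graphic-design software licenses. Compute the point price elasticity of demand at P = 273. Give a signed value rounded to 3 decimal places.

dq/dP = −2·1.81·P = -988.26. At P = 273, q = 325402.51.
Ed = (dq/dP)·(P/q) = (-988.26) × (273/325402.51) = -0.82911…

-0.829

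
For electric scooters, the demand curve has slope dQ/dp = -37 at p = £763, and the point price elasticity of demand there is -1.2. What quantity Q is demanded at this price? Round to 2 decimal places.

Ed = (dQ/dp)·(p/Q) ⇒ Q = (dQ/dp)·p/Ed = (-37)·763/(-1.2) = 23525.8333…

23525.83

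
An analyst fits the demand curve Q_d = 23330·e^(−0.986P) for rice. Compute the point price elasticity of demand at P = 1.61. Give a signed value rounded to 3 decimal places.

dQ_d/dP = −0.986·Q_d = -4702.91. At P = 1.61, Q_d = 4769.68.
Ed = (dQ_d/dP)·(P/Q_d) = (-4702.91) × (1.61/4769.68) = -1.58746

-1.587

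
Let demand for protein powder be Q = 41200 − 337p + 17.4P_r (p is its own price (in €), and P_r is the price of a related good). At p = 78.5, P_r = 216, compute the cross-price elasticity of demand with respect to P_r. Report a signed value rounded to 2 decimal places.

At the given values, Q = 41200 − 337(78.5) + 17.4(216) = 18503.9.
∂Q/∂P_r = 17.4.
E = (17.4) × (216/18503.9) = 0.2031…

0.20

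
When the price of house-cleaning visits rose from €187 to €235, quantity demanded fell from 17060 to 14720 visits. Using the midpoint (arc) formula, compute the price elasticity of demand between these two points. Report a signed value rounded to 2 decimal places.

-0.65

%ΔQ = (14720 − 17060) / [(17060 + 14720)/2] = -2340/15890 = -0.147262…
%ΔP = (235 − 187) / [(187 + 235)/2] = 48/211 = 0.227488…
Arc Ed = %ΔQ / %ΔP = (-2340/15890) / (48/211) = -0.6473…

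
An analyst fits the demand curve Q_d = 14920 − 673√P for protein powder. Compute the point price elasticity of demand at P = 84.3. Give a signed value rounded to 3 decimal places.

dQ_d/dP = −673/(2√P) = -36.6498. At P = 84.3, Q_d = 8740.85.
Ed = (dQ_d/dP)·(P/Q_d) = (-36.6498) × (84.3/8740.85) = -0.35346…

-0.353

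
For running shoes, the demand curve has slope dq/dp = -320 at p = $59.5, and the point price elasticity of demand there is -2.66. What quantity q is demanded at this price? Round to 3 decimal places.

Ed = (dq/dp)·(p/q) ⇒ q = (dq/dp)·p/Ed = (-320)·59.5/(-2.66) = 7157.89473…

7157.895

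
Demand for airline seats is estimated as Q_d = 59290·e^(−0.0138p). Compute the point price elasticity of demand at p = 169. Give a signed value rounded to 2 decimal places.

dQ_d/dp = −0.0138·Q_d = -79.4326. At p = 169, Q_d = 5755.99.
Ed = (dQ_d/dp)·(p/Q_d) = (-79.4326) × (169/5755.99) = -2.3322

-2.33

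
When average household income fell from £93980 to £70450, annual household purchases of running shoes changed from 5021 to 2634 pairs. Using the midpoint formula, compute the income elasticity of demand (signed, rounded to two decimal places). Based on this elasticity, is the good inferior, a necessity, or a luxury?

%ΔQ = (2634 − 5021)/[( 5021 + 2634)/2] = -2387/3827.5 = -0.623644…
%ΔIncome = (70450 − 93980)/[( 93980 + 70450)/2] = -23530/82215 = -0.286200…
E_income = (-2387/3827.5) / (-23530/82215) = 2.1790…
E_income > 1 ⇒ normal good, luxury.

2.18; luxury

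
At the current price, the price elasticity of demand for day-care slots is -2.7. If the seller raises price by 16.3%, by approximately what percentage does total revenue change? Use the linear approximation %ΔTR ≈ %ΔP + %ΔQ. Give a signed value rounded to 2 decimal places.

%ΔQ ≈ Ed × %ΔP = (-2.7) × (+16.3%) = -44.0100%
%ΔTR ≈ %ΔP + %ΔQ = (+16.3%) + (-44.0100%) = -27.7100%

-27.71%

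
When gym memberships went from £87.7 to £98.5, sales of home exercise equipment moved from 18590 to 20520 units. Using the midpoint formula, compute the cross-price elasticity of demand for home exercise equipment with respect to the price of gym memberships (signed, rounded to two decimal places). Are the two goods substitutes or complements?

%ΔQ_{home exercise equipment} = (20520 − 18590)/avg = 1930/19555 = 0.098695…
%ΔP_{gym memberships} = (98.5 − 87.7)/avg = 10.8/93.1 = 0.116004…
E_cross = (1930/19555) / (10.8/93.1) = 0.8507…
E_cross > 0 ⇒ the goods are substitutes.

0.85; substitutes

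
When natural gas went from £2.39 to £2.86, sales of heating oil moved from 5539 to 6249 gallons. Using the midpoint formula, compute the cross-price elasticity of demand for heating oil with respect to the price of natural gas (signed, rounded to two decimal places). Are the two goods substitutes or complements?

%ΔQ_{heating oil} = (6249 − 5539)/avg = 710/5894 = 0.120461…
%ΔP_{natural gas} = (2.86 − 2.39)/avg = 0.47/2.625 = 0.179047…
E_cross = (710/5894) / (0.47/2.625) = 0.6727…
E_cross > 0 ⇒ the goods are substitutes.

0.67; substitutes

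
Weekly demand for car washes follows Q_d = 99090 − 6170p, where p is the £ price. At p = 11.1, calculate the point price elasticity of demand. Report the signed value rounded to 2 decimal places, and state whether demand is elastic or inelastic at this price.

-2.24; elastic

dQ_d/dp = −6170. At p = 11.1, Q_d = 99090 − 6170(11.1) = 30603.
Ed = (dQ_d/dp)·(p/Q_d) = −6170 × (11.1/30603) = -2.2379…
|Ed| = 2.24 > 1, so demand is elastic.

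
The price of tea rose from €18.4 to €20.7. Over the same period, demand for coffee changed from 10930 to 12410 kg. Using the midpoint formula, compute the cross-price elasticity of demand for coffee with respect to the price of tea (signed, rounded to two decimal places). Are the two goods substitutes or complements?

%ΔQ_{coffee} = (12410 − 10930)/avg = 1480/11670 = 0.126820…
%ΔP_{tea} = (20.7 − 18.4)/avg = 2.3/19.55 = 0.117647…
E_cross = (1480/11670) / (2.3/19.55) = 1.0779…
E_cross > 0 ⇒ the goods are substitutes.

1.08; substitutes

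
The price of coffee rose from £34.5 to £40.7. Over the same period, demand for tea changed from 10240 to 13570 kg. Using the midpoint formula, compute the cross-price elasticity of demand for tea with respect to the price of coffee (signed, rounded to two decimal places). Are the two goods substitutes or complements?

%ΔQ_{tea} = (13570 − 10240)/avg = 3330/11905 = 0.279714…
%ΔP_{coffee} = (40.7 − 34.5)/avg = 6.2/37.6 = 0.164893…
E_cross = (3330/11905) / (6.2/37.6) = 1.6963…
E_cross > 0 ⇒ the goods are substitutes.

1.70; substitutes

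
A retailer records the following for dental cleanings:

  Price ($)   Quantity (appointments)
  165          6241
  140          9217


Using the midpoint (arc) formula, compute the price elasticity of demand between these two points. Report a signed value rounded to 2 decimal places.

-2.35

%ΔQ = (9217 − 6241) / [(6241 + 9217)/2] = 2976/7729 = 0.385043…
%ΔP = (140 − 165) / [(165 + 140)/2] = -25/152.5 = -0.163934…
Arc Ed = %ΔQ / %ΔP = (2976/7729) / (-25/152.5) = -2.3487…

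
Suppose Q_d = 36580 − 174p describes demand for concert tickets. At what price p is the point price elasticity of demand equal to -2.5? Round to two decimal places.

Ed = −174p/(36580 − 174p). Set this equal to -2.5:
174p = 2.5·(36580 − 174p) ⇒ 174p(1 + 2.5) = 2.5·36580
p = 2.5·36580 / (174·3.5) = 150.1642…

150.16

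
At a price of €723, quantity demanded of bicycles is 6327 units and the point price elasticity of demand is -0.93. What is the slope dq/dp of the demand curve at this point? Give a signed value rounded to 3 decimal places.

-8.138

Ed = (dq/dp)·(p/q) ⇒ dq/dp = Ed·q/p = (-0.93)·6327/723 = -8.13846…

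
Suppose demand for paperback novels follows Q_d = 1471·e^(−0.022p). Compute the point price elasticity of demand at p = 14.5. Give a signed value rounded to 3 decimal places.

-0.319

dQ_d/dp = −0.022·Q_d = -23.5231. At p = 14.5, Q_d = 1069.23.
Ed = (dQ_d/dp)·(p/Q_d) = (-23.5231) × (14.5/1069.23) = -0.319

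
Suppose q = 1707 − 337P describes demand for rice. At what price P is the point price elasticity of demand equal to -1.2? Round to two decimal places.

Ed = −337P/(1707 − 337P). Set this equal to -1.2:
337P = 1.2·(1707 − 337P) ⇒ 337P(1 + 1.2) = 1.2·1707
P = 1.2·1707 / (337·2.2) = 2.7628…

2.76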